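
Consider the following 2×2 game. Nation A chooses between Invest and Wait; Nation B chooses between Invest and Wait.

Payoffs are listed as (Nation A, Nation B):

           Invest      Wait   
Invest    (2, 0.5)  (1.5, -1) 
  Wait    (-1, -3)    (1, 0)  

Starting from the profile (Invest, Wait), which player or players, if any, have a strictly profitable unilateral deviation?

Nation B

Nation A at (Invest, Wait) earns 1.5; deviating to Wait yields 1 — not better.
Nation B earns -1; deviating to Invest yields 0.5 — a strict improvement.
Only Nation B has a strictly profitable deviation.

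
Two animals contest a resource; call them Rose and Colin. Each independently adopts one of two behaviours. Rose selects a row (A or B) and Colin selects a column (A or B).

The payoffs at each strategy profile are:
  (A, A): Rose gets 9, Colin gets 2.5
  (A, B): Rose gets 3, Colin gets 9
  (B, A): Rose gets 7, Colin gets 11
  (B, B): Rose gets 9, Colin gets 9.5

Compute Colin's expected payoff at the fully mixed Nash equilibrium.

First find x, the probability Rose plays A, from Colin's indifference between A and B: 2.5x + 11(1−x) = 9x + 9.5(1−x), giving x = 3/16.
Since Colin is indifferent in equilibrium, Colin's expected payoff equals the payoff from either column against (3/16, 13/16). Using A: 2.5(3/16) + 11(13/16) = 301/32.

301/32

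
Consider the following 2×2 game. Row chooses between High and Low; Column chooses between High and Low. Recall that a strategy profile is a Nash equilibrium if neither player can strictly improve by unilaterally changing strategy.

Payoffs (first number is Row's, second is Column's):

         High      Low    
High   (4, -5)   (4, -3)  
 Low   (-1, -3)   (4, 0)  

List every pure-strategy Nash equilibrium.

(High, Low) and (Low, Low)

(High, High): Column prefers Low (-3 > -5) — not an equilibrium.
(High, Low): Row gets 4 ≥ 4 from Low, and Column gets -3 ≥ -5 from High — Nash equilibrium.
(Low, High): Row prefers High (4 > -1); Column prefers Low (0 > -3) — not an equilibrium.
(Low, Low): Row gets 4 ≥ 4 from High, and Column gets 0 ≥ -3 from High — Nash equilibrium.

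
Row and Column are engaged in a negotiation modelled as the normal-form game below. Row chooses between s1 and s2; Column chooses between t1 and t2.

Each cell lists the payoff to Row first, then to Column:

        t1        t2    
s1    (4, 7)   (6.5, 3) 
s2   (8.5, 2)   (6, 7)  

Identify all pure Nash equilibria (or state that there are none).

none

(s1, t1): Row prefers s2 (8.5 > 4) — not an equilibrium.
(s1, t2): Column prefers t1 (7 > 3) — not an equilibrium.
(s2, t1): Column prefers t2 (7 > 2) — not an equilibrium.
(s2, t2): Row prefers s1 (6.5 > 6) — not an equilibrium.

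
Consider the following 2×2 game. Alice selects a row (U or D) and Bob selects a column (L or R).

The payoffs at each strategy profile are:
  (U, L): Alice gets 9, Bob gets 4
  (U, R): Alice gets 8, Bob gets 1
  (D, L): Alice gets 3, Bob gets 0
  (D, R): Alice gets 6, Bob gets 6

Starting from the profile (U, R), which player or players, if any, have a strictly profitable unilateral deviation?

Alice at (U, R) earns 8; deviating to D yields 6 — not better.
Bob earns 1; deviating to L yields 4 — a strict improvement.
Only Bob has a strictly profitable deviation.

Bob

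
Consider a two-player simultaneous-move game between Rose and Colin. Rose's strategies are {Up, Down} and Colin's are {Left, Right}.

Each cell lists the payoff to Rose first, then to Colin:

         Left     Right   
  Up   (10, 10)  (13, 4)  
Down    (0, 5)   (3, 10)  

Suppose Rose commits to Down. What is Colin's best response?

Right

Against Down, Colin earns 5 from Left and 10 from Right.
So Right is the best response.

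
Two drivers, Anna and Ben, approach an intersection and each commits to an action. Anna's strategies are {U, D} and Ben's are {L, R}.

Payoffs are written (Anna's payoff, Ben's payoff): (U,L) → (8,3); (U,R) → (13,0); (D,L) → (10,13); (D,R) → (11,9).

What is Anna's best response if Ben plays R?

U

Against R, Anna earns 13 from U and 11 from D.
So U is the best response.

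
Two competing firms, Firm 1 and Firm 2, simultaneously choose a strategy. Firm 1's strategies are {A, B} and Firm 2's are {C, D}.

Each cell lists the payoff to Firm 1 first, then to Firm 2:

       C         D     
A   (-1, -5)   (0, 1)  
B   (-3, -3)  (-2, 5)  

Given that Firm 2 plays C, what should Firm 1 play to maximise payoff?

A

Against C, Firm 1 earns -1 from A and -3 from B.
So A is the best response.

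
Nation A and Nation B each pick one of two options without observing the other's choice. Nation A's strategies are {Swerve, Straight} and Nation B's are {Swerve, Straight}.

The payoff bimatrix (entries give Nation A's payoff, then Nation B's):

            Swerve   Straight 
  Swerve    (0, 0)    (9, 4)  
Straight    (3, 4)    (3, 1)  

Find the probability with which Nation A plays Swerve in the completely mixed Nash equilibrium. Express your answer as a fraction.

3/7

Let x be the probability that Nation A plays Swerve. In a completely mixed equilibrium, Nation B must be indifferent between Swerve and Straight.
Nation B's expected payoff from Swerve is 4(1−x); from Straight it is 4x + (1−x).
Setting these equal: −4x + 4 = 3x + 1, so x = 3/7.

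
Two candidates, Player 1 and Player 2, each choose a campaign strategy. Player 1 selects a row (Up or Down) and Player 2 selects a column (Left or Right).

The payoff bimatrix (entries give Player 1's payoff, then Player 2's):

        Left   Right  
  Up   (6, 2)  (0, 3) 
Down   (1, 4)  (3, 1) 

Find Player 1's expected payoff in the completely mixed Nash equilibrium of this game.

First find y, the probability Player 2 plays Left, from Player 1's indifference between Up and Down: 6y = y + 3(1−y), giving y = 3/8.
Since Player 1 is indifferent in equilibrium, Player 1's expected payoff equals the payoff from either row against (3/8, 5/8). Using Up: 6(3/8) = 9/4.

9/4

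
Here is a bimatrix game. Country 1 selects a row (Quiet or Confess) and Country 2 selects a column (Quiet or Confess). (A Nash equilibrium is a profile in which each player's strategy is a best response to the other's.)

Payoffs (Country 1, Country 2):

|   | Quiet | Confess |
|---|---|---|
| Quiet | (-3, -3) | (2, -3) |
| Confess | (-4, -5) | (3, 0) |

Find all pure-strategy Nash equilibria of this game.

(Quiet, Quiet) and (Confess, Confess)

(Quiet, Quiet): Country 1 gets -3 ≥ -4 from Confess, and Country 2 gets -3 ≥ -3 from Confess — Nash equilibrium.
(Quiet, Confess): Country 1 prefers Confess (3 > 2) — not an equilibrium.
(Confess, Quiet): Country 1 prefers Quiet (-3 > -4); Country 2 prefers Confess (0 > -5) — not an equilibrium.
(Confess, Confess): Country 1 gets 3 ≥ 2 from Quiet, and Country 2 gets 0 ≥ -5 from Quiet — Nash equilibrium.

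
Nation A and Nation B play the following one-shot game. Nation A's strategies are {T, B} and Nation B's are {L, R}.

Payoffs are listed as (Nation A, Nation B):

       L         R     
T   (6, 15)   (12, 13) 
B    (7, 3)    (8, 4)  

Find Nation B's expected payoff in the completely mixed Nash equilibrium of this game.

7

First find p, the probability Nation A plays T, from Nation B's indifference between L and R: 15p + 3(1−p) = 13p + 4(1−p), giving p = 1/3.
Since Nation B is indifferent in equilibrium, Nation B's expected payoff equals the payoff from either column against (1/3, 2/3). Using L: 15(1/3) + 3(2/3) = 7.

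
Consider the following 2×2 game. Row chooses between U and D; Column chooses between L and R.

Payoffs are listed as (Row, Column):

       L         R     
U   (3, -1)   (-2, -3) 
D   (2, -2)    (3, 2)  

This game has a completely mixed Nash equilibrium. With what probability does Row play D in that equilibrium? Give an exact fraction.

1/3

Let x be the probability that Row plays U. In a completely mixed equilibrium, Column must be indifferent between L and R.
Column's expected payoff from L is −x − 2(1−x); from R it is −3x + 2(1−x).
Setting these equal: x − 2 = −5x + 2, so x = 2/3.
Therefore Row plays D with probability 1 − 2/3 = 1/3.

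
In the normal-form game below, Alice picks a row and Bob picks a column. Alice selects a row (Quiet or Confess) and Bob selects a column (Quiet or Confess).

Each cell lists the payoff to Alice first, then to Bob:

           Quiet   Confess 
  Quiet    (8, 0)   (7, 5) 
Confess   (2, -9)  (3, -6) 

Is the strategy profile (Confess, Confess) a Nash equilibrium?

At (Confess, Confess), Alice earns 3; switching to Quiet would give 7, so Alice would deviate.
Bob earns -6; switching to Quiet would give -9, so Bob has no profitable deviation.
Since at least one player can profitably deviate, this is not a Nash equilibrium.

No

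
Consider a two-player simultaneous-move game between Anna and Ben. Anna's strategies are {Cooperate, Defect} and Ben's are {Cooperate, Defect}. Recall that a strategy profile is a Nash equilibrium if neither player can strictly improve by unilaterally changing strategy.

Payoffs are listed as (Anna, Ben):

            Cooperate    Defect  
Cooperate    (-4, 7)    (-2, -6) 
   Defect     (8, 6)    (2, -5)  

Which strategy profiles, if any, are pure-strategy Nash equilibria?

(Cooperate, Cooperate): Anna prefers Defect (8 > -4) — not an equilibrium.
(Cooperate, Defect): Anna prefers Defect (2 > -2); Ben prefers Cooperate (7 > -6) — not an equilibrium.
(Defect, Cooperate): Anna gets 8 ≥ -4 from Cooperate, and Ben gets 6 ≥ -5 from Defect — Nash equilibrium.
(Defect, Defect): Ben prefers Cooperate (6 > -5) — not an equilibrium.

(Defect, Cooperate)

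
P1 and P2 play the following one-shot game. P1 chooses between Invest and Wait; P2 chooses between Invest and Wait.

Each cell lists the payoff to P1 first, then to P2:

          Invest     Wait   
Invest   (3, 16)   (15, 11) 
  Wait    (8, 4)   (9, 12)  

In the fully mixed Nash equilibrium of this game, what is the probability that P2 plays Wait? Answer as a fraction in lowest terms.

Let q be the probability that P2 plays Invest. In a completely mixed equilibrium, P1 must be indifferent between Invest and Wait.
P1's expected payoff from Invest is 3q + 15(1−q); from Wait it is 8q + 9(1−q).
Setting these equal: −12q + 15 = −q + 9, so q = 6/11.
Therefore P2 plays Wait with probability 1 − 6/11 = 5/11.

5/11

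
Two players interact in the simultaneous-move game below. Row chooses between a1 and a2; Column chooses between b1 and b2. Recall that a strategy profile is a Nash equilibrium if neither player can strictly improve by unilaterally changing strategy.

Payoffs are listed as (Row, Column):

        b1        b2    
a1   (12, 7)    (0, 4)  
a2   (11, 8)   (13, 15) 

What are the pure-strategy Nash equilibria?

(a1, b1): Row gets 12 ≥ 11 from a2, and Column gets 7 ≥ 4 from b2 — Nash equilibrium.
(a1, b2): Row prefers a2 (13 > 0); Column prefers b1 (7 > 4) — not an equilibrium.
(a2, b1): Row prefers a1 (12 > 11); Column prefers b2 (15 > 8) — not an equilibrium.
(a2, b2): Row gets 13 ≥ 0 from a1, and Column gets 15 ≥ 8 from b1 — Nash equilibrium.

(a1, b1) and (a2, b2)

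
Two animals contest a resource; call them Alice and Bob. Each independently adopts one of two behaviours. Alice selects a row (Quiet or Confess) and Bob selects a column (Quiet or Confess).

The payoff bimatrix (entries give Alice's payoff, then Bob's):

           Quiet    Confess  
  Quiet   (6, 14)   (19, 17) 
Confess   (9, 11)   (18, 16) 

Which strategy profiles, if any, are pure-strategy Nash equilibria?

(Quiet, Quiet): Alice prefers Confess (9 > 6); Bob prefers Confess (17 > 14) — not an equilibrium.
(Quiet, Confess): Alice gets 19 ≥ 18 from Confess, and Bob gets 17 ≥ 14 from Quiet — Nash equilibrium.
(Confess, Quiet): Bob prefers Confess (16 > 11) — not an equilibrium.
(Confess, Confess): Alice prefers Quiet (19 > 18) — not an equilibrium.

(Quiet, Confess)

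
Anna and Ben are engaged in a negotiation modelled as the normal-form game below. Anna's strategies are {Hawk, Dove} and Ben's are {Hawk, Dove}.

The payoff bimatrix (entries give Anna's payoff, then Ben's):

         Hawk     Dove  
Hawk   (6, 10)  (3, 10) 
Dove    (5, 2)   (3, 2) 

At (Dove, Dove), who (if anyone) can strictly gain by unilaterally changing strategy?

Neither

Anna at (Dove, Dove) earns 3; deviating to Hawk yields 3 — not better.
Ben earns 2; deviating to Hawk yields 2 — not better.
Neither player can strictly improve; the profile is a Nash equilibrium.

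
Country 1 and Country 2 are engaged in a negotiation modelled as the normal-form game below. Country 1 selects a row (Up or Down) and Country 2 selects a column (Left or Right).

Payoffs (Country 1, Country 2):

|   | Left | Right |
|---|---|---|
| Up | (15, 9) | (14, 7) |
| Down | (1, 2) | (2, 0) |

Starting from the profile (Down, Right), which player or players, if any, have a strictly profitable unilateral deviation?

Country 1 at (Down, Right) earns 2; deviating to Up yields 14 — a strict improvement.
Country 2 earns 0; deviating to Left yields 2 — a strict improvement.
Both Country 1 and Country 2 have strictly profitable deviations.

Both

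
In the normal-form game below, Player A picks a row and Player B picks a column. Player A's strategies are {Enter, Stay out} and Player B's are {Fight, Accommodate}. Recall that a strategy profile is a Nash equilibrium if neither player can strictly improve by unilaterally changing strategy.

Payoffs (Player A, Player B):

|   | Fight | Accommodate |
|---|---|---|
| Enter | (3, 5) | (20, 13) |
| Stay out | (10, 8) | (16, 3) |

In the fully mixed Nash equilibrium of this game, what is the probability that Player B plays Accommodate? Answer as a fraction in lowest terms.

7/11

Let q be the probability that Player B plays Fight. In a completely mixed equilibrium, Player A must be indifferent between Enter and Stay out.
Player A's expected payoff from Enter is 3q + 20(1−q); from Stay out it is 10q + 16(1−q).
Setting these equal: −17q + 20 = −6q + 16, so q = 4/11.
Therefore Player B plays Accommodate with probability 1 − 4/11 = 7/11.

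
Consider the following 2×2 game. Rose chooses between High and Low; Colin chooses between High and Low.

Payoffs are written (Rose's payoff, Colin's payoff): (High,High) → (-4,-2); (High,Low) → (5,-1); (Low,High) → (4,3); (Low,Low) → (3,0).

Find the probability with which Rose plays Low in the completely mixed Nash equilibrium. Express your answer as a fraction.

1/4

Let x be the probability that Rose plays High. In a completely mixed equilibrium, Colin must be indifferent between High and Low.
Colin's expected payoff from High is −2x + 3(1−x); from Low it is −x.
Setting these equal: −5x + 3 = −x, so x = 3/4.
Therefore Rose plays Low with probability 1 − 3/4 = 1/4.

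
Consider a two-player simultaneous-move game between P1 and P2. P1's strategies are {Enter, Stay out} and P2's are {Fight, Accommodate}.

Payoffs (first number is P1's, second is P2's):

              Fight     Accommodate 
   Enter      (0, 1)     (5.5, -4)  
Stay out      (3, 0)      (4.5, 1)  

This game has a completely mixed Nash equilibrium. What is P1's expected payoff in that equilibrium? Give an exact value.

33/8

First find q, the probability P2 plays Fight, from P1's indifference between Enter and Stay out: 5.5(1−q) = 3q + 4.5(1−q), giving q = 1/4.
Since P1 is indifferent in equilibrium, P1's expected payoff equals the payoff from either row against (1/4, 3/4). Using Enter: 5.5(3/4) = 33/8.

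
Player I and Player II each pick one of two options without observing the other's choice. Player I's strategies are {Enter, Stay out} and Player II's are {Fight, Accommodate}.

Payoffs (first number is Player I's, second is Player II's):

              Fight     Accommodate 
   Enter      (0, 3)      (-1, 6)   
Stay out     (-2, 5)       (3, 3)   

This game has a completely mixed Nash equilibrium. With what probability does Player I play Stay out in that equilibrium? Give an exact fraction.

3/5

Let p be the probability that Player I plays Enter. In a completely mixed equilibrium, Player II must be indifferent between Fight and Accommodate.
Player II's expected payoff from Fight is 3p + 5(1−p); from Accommodate it is 6p + 3(1−p).
Setting these equal: −2p + 5 = 3p + 3, so p = 2/5.
Therefore Player I plays Stay out with probability 1 − 2/5 = 3/5.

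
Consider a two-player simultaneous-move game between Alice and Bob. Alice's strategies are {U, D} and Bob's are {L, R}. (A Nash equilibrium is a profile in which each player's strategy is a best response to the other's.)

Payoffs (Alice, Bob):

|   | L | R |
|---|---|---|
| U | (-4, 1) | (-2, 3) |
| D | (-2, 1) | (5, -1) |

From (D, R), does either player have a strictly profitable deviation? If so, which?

Bob

Alice at (D, R) earns 5; deviating to U yields -2 — not better.
Bob earns -1; deviating to L yields 1 — a strict improvement.
Only Bob has a strictly profitable deviation.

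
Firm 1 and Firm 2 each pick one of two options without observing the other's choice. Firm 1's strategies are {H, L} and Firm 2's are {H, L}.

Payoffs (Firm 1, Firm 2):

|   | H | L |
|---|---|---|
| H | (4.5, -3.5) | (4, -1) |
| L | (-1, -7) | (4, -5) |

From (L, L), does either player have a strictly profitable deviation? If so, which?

Firm 1 at (L, L) earns 4; deviating to H yields 4 — not better.
Firm 2 earns -5; deviating to H yields -7 — not better.
Neither player can strictly improve; the profile is a Nash equilibrium.

Neither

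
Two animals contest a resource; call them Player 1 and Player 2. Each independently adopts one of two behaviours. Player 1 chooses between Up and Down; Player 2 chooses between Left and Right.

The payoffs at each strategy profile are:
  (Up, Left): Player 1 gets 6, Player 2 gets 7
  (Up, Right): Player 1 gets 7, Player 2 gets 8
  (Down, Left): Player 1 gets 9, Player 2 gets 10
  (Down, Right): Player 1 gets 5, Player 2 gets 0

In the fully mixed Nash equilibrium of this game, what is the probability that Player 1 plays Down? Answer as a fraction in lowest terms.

Let p be the probability that Player 1 plays Up. In a completely mixed equilibrium, Player 2 must be indifferent between Left and Right.
Player 2's expected payoff from Left is 7p + 10(1−p); from Right it is 8p.
Setting these equal: −3p + 10 = 8p, so p = 10/11.
Therefore Player 1 plays Down with probability 1 − 10/11 = 1/11.

1/11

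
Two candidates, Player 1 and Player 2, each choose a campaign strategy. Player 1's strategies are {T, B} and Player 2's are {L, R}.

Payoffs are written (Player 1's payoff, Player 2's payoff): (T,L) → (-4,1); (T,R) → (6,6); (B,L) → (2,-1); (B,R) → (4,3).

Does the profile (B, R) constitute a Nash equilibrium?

No

At (B, R), Player 1 earns 4; switching to T would give 6, so Player 1 would deviate.
Player 2 earns 3; switching to L would give -1, so Player 2 has no profitable deviation.
Since at least one player can profitably deviate, this is not a Nash equilibrium.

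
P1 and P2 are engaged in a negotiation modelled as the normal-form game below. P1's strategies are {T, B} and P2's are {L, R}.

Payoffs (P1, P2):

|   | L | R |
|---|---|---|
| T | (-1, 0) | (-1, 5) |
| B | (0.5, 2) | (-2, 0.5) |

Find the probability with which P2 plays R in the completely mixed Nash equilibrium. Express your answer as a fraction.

3/5

Let y be the probability that P2 plays L. In a completely mixed equilibrium, P1 must be indifferent between T and B.
P1's expected payoff from T is −y − (1−y); from B it is 0.5y − 2(1−y).
Setting these equal: -1 = 2.5y − 2, so y = 2/5.
Therefore P2 plays R with probability 1 − 2/5 = 3/5.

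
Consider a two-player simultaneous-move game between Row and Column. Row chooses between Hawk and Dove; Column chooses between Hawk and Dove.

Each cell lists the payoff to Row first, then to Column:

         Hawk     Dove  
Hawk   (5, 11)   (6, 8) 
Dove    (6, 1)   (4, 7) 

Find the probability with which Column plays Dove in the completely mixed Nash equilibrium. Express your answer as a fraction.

Let y be the probability that Column plays Hawk. In a completely mixed equilibrium, Row must be indifferent between Hawk and Dove.
Row's expected payoff from Hawk is 5y + 6(1−y); from Dove it is 6y + 4(1−y).
Setting these equal: −y + 6 = 2y + 4, so y = 2/3.
Therefore Column plays Dove with probability 1 − 2/3 = 1/3.

1/3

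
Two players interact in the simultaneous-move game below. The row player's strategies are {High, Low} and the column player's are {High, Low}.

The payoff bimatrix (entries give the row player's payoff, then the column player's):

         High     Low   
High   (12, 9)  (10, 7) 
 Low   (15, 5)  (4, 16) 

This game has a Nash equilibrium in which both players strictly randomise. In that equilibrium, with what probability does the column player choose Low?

Let c be the probability that the column player plays High. In a completely mixed equilibrium, the row player must be indifferent between High and Low.
The row player's expected payoff from High is 12c + 10(1−c); from Low it is 15c + 4(1−c).
Setting these equal: 2c + 10 = 11c + 4, so c = 2/3.
Therefore the column player plays Low with probability 1 − 2/3 = 1/3.

1/3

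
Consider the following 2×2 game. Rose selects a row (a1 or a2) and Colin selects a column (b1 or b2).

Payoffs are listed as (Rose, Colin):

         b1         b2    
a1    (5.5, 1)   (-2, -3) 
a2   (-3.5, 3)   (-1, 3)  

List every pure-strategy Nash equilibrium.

(a1, b1) and (a2, b2)

(a1, b1): Rose gets 5.5 ≥ -3.5 from a2, and Colin gets 1 ≥ -3 from b2 — Nash equilibrium.
(a1, b2): Rose prefers a2 (-1 > -2); Colin prefers b1 (1 > -3) — not an equilibrium.
(a2, b1): Rose prefers a1 (5.5 > -3.5) — not an equilibrium.
(a2, b2): Rose gets -1 ≥ -2 from a1, and Colin gets 3 ≥ 3 from b1 — Nash equilibrium.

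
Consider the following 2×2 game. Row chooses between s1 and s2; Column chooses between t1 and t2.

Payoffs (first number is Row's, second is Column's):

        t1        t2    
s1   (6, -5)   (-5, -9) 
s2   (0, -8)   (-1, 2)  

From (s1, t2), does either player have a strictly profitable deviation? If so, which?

Both

Row at (s1, t2) earns -5; deviating to s2 yields -1 — a strict improvement.
Column earns -9; deviating to t1 yields -5 — a strict improvement.
Both Row and Column have strictly profitable deviations.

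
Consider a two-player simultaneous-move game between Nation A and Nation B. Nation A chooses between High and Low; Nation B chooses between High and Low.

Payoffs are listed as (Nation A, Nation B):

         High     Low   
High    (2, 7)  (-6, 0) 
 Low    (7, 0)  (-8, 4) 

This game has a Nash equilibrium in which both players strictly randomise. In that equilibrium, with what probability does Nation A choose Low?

7/11

Let x be the probability that Nation A plays High. In a completely mixed equilibrium, Nation B must be indifferent between High and Low.
Nation B's expected payoff from High is 7x; from Low it is 4(1−x).
Setting these equal: 7x = −4x + 4, so x = 4/11.
Therefore Nation A plays Low with probability 1 − 4/11 = 7/11.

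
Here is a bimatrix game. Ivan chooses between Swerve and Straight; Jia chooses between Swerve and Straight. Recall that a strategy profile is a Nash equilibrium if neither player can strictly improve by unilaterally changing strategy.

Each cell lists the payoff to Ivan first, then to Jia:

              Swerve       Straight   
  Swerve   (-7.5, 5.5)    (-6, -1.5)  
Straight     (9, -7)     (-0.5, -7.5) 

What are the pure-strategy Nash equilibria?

(Swerve, Swerve): Ivan prefers Straight (9 > -7.5) — not an equilibrium.
(Swerve, Straight): Ivan prefers Straight (-0.5 > -6); Jia prefers Swerve (5.5 > -1.5) — not an equilibrium.
(Straight, Swerve): Ivan gets 9 ≥ -7.5 from Swerve, and Jia gets -7 ≥ -7.5 from Straight — Nash equilibrium.
(Straight, Straight): Jia prefers Swerve (-7 > -7.5) — not an equilibrium.

(Straight, Swerve)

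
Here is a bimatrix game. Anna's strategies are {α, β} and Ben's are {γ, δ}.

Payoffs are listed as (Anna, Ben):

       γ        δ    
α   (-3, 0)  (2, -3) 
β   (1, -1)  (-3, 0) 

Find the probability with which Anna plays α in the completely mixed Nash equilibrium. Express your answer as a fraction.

1/4

Let r be the probability that Anna plays α. In a completely mixed equilibrium, Ben must be indifferent between γ and δ.
Ben's expected payoff from γ is −(1−r); from δ it is −3r.
Setting these equal: r − 1 = −3r, so r = 1/4.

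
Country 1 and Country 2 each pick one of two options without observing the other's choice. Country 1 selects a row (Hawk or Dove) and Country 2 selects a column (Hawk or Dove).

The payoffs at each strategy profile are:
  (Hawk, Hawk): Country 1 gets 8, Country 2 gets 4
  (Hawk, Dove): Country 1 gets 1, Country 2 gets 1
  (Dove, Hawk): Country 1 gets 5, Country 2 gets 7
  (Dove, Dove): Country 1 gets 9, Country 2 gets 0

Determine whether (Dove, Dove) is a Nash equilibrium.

No

At (Dove, Dove), Country 1 earns 9; switching to Hawk would give 1, so Country 1 has no profitable deviation.
Country 2 earns 0; switching to Hawk would give 7, so Country 2 would deviate.
Since at least one player can profitably deviate, this is not a Nash equilibrium.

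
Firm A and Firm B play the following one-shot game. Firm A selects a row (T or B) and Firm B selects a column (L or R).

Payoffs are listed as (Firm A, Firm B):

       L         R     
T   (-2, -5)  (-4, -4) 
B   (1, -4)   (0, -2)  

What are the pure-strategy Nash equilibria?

(B, R)

(T, L): Firm A prefers B (1 > -2); Firm B prefers R (-4 > -5) — not an equilibrium.
(T, R): Firm A prefers B (0 > -4) — not an equilibrium.
(B, L): Firm B prefers R (-2 > -4) — not an equilibrium.
(B, R): Firm A gets 0 ≥ -4 from T, and Firm B gets -2 ≥ -4 from L — Nash equilibrium.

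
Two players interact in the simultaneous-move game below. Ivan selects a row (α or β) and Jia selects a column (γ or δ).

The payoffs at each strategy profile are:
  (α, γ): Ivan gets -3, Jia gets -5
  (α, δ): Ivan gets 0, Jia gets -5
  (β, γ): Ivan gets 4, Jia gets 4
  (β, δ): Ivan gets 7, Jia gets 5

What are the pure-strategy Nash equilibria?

(β, δ)

(α, γ): Ivan prefers β (4 > -3) — not an equilibrium.
(α, δ): Ivan prefers β (7 > 0) — not an equilibrium.
(β, γ): Jia prefers δ (5 > 4) — not an equilibrium.
(β, δ): Ivan gets 7 ≥ 0 from α, and Jia gets 5 ≥ 4 from γ — Nash equilibrium.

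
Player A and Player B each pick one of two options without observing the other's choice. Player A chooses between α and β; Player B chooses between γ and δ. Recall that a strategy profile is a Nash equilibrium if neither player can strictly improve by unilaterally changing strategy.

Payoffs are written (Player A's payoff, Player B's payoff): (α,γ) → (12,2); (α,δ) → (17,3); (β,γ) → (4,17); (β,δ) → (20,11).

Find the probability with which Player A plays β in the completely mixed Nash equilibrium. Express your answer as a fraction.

1/7

Let x be the probability that Player A plays α. In a completely mixed equilibrium, Player B must be indifferent between γ and δ.
Player B's expected payoff from γ is 2x + 17(1−x); from δ it is 3x + 11(1−x).
Setting these equal: −15x + 17 = −8x + 11, so x = 6/7.
Therefore Player A plays β with probability 1 − 6/7 = 1/7.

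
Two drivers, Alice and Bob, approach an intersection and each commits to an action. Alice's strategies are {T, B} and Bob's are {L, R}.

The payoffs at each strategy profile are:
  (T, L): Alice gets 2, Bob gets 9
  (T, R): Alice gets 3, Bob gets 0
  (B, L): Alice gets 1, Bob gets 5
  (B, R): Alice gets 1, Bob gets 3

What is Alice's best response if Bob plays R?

T

Against R, Alice earns 3 from T and 1 from B.
So T is the best response.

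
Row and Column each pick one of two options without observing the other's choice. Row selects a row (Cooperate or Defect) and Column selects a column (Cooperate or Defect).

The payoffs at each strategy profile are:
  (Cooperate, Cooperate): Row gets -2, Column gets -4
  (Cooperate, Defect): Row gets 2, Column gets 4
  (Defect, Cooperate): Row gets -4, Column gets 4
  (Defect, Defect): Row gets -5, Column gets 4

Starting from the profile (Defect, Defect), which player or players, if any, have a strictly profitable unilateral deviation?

Row

Row at (Defect, Defect) earns -5; deviating to Cooperate yields 2 — a strict improvement.
Column earns 4; deviating to Cooperate yields 4 — not better.
Only Row has a strictly profitable deviation.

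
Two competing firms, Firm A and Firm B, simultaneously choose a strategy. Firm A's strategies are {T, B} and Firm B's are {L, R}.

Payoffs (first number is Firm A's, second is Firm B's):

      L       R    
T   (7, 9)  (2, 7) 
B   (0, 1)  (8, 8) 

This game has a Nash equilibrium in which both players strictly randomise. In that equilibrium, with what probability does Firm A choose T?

7/9

Let x be the probability that Firm A plays T. In a completely mixed equilibrium, Firm B must be indifferent between L and R.
Firm B's expected payoff from L is 9x + (1−x); from R it is 7x + 8(1−x).
Setting these equal: 8x + 1 = −x + 8, so x = 7/9.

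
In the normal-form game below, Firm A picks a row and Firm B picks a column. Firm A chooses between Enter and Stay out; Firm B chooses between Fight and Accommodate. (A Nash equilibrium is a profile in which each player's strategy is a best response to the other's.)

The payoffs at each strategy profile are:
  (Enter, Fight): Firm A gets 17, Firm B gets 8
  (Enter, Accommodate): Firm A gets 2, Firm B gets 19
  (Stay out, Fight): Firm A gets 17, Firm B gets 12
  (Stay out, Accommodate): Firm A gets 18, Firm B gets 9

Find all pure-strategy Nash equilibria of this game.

(Stay out, Fight)

(Enter, Fight): Firm B prefers Accommodate (19 > 8) — not an equilibrium.
(Enter, Accommodate): Firm A prefers Stay out (18 > 2) — not an equilibrium.
(Stay out, Fight): Firm A gets 17 ≥ 17 from Enter, and Firm B gets 12 ≥ 9 from Accommodate — Nash equilibrium.
(Stay out, Accommodate): Firm B prefers Fight (12 > 9) — not an equilibrium.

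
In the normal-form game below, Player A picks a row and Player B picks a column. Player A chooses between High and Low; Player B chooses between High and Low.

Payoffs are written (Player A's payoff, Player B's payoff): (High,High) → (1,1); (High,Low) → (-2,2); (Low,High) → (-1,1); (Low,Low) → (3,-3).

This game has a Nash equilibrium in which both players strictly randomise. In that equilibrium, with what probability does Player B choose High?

Let q be the probability that Player B plays High. In a completely mixed equilibrium, Player A must be indifferent between High and Low.
Player A's expected payoff from High is q − 2(1−q); from Low it is −q + 3(1−q).
Setting these equal: 3q − 2 = −4q + 3, so q = 5/7.

5/7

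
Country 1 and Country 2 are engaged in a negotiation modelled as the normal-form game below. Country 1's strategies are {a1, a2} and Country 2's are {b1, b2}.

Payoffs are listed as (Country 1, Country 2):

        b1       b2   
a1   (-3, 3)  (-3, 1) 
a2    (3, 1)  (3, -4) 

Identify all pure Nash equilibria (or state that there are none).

(a2, b1)

(a1, b1): Country 1 prefers a2 (3 > -3) — not an equilibrium.
(a1, b2): Country 1 prefers a2 (3 > -3); Country 2 prefers b1 (3 > 1) — not an equilibrium.
(a2, b1): Country 1 gets 3 ≥ -3 from a1, and Country 2 gets 1 ≥ -4 from b2 — Nash equilibrium.
(a2, b2): Country 2 prefers b1 (1 > -4) — not an equilibrium.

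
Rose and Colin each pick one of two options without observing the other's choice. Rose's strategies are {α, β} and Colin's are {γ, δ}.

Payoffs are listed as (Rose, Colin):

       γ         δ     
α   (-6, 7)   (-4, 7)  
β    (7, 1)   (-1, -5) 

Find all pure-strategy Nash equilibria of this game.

(β, γ)

(α, γ): Rose prefers β (7 > -6) — not an equilibrium.
(α, δ): Rose prefers β (-1 > -4) — not an equilibrium.
(β, γ): Rose gets 7 ≥ -6 from α, and Colin gets 1 ≥ -5 from δ — Nash equilibrium.
(β, δ): Colin prefers γ (1 > -5) — not an equilibrium.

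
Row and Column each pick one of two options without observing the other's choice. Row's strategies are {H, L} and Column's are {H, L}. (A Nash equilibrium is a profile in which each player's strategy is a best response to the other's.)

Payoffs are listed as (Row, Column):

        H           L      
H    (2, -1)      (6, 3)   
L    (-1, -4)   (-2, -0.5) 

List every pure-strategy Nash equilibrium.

(H, H): Column prefers L (3 > -1) — not an equilibrium.
(H, L): Row gets 6 ≥ -2 from L, and Column gets 3 ≥ -1 from H — Nash equilibrium.
(L, H): Row prefers H (2 > -1); Column prefers L (-0.5 > -4) — not an equilibrium.
(L, L): Row prefers H (6 > -2) — not an equilibrium.

(H, L)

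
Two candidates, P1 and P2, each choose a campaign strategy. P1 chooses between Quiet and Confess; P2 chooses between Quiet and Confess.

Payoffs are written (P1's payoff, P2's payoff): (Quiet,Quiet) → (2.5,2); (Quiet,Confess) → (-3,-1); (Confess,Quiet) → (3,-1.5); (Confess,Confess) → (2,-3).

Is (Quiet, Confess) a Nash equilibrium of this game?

At (Quiet, Confess), P1 earns -3; switching to Confess would give 2, so P1 would deviate.
P2 earns -1; switching to Quiet would give 2, so P2 would deviate.
Since at least one player can profitably deviate, this is not a Nash equilibrium.

No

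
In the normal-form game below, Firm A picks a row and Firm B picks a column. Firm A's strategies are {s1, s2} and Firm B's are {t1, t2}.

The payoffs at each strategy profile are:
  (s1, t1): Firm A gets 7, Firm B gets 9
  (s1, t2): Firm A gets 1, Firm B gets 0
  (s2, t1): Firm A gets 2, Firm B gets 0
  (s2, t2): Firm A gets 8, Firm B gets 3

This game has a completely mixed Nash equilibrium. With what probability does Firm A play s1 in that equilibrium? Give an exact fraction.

Let p be the probability that Firm A plays s1. In a completely mixed equilibrium, Firm B must be indifferent between t1 and t2.
Firm B's expected payoff from t1 is 9p; from t2 it is 3(1−p).
Setting these equal: 9p = −3p + 3, so p = 1/4.

1/4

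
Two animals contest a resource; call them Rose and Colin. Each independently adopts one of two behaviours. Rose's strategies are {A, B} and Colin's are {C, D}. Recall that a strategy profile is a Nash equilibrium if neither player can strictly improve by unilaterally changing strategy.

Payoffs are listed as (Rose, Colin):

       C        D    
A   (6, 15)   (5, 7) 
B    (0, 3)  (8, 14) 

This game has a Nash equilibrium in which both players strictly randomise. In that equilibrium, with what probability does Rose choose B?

Let r be the probability that Rose plays A. In a completely mixed equilibrium, Colin must be indifferent between C and D.
Colin's expected payoff from C is 15r + 3(1−r); from D it is 7r + 14(1−r).
Setting these equal: 12r + 3 = −7r + 14, so r = 11/19.
Therefore Rose plays B with probability 1 − 11/19 = 8/19.

8/19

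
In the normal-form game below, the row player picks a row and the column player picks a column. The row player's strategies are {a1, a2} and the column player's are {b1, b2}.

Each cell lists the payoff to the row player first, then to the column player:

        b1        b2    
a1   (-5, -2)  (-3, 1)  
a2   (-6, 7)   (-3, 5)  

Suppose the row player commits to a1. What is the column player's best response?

b2

Against a1, the column player earns -2 from b1 and 1 from b2.
So b2 is the best response.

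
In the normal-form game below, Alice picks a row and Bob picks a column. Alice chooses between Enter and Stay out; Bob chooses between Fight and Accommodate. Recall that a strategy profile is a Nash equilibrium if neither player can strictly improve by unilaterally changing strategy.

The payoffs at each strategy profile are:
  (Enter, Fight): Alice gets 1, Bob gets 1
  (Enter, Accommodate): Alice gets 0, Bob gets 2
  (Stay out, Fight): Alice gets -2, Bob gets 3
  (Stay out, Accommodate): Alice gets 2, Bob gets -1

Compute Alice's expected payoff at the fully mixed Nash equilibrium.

First find q, the probability Bob plays Fight, from Alice's indifference between Enter and Stay out: q = −2q + 2(1−q), giving q = 2/5.
Since Alice is indifferent in equilibrium, Alice's expected payoff equals the payoff from either row against (2/5, 3/5). Using Enter: (2/5) = 2/5.

2/5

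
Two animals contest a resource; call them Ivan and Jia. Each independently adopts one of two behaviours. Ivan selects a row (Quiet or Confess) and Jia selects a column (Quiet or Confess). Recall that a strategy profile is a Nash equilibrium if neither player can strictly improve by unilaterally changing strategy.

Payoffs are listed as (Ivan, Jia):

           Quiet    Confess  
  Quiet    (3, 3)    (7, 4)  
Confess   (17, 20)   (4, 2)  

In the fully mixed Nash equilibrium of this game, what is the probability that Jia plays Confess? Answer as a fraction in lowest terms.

14/17

Let y be the probability that Jia plays Quiet. In a completely mixed equilibrium, Ivan must be indifferent between Quiet and Confess.
Ivan's expected payoff from Quiet is 3y + 7(1−y); from Confess it is 17y + 4(1−y).
Setting these equal: −4y + 7 = 13y + 4, so y = 3/17.
Therefore Jia plays Confess with probability 1 − 3/17 = 14/17.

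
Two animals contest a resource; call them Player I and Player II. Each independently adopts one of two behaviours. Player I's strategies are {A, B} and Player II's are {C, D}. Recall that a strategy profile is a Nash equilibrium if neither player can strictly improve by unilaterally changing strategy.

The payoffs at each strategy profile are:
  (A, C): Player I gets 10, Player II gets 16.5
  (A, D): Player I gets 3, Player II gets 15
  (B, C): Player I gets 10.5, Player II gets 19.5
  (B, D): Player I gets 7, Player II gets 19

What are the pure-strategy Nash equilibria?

(B, C)

(A, C): Player I prefers B (10.5 > 10) — not an equilibrium.
(A, D): Player I prefers B (7 > 3); Player II prefers C (16.5 > 15) — not an equilibrium.
(B, C): Player I gets 10.5 ≥ 10 from A, and Player II gets 19.5 ≥ 19 from D — Nash equilibrium.
(B, D): Player II prefers C (19.5 > 19) — not an equilibrium.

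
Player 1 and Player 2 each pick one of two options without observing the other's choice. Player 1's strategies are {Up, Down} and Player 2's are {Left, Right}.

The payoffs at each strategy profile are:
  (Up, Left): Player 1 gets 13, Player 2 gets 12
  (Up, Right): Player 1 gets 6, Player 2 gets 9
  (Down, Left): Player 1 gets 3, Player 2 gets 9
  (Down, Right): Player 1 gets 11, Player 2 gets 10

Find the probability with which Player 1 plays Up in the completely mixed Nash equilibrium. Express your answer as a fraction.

Let p be the probability that Player 1 plays Up. In a completely mixed equilibrium, Player 2 must be indifferent between Left and Right.
Player 2's expected payoff from Left is 12p + 9(1−p); from Right it is 9p + 10(1−p).
Setting these equal: 3p + 9 = −p + 10, so p = 1/4.

1/4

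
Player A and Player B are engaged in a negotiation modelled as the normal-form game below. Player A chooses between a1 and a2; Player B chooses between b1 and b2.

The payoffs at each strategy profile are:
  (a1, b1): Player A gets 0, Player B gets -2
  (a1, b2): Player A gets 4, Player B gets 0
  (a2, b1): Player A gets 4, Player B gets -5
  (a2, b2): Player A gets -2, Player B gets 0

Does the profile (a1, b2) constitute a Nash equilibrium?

At (a1, b2), Player A earns 4; switching to a2 would give -2, so Player A has no profitable deviation.
Player B earns 0; switching to b1 would give -2, so Player B has no profitable deviation.
Neither player can gain by a unilateral deviation, so this profile is a Nash equilibrium.

Yes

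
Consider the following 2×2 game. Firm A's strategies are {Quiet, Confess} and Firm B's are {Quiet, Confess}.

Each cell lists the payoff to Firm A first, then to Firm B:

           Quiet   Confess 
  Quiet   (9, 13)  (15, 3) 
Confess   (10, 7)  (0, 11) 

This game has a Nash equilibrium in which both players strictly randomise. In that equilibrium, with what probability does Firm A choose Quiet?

Let x be the probability that Firm A plays Quiet. In a completely mixed equilibrium, Firm B must be indifferent between Quiet and Confess.
Firm B's expected payoff from Quiet is 13x + 7(1−x); from Confess it is 3x + 11(1−x).
Setting these equal: 6x + 7 = −8x + 11, so x = 2/7.

2/7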